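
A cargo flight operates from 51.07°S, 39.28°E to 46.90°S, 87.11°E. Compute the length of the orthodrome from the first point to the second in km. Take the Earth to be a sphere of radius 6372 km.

3459 km

Haversine: a = sin²(Δφ/2)+cos φ₁ cos φ₂ sin²(Δλ/2) = 0.07188;  σ = 2·atan2(√a,√(1−a))
σ = 31.103° → d = Rσ = 6372·0.54285 = 3459 km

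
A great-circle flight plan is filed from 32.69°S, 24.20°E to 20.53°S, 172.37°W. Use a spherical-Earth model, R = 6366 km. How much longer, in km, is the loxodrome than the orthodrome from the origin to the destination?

2415 km

Great circle: cos σ = sin φ₁ sin φ₂ + cos φ₁ cos φ₂ cos Δλ,  σ = 2.1725 rad → d_gc = 13829.9 km
Rhumb line: Δψ = +0.2380, q = Δφ/Δψ = 0.8916, d_rh = R√(Δφ²+q²Δλ²) = 16245.3 km
Excess = 16245.3 − 13829.9 = 2415.4 ≈ 2415 km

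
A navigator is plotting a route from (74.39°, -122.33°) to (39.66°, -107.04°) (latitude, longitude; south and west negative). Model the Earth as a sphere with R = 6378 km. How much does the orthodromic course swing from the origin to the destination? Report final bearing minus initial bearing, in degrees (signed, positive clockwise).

Initial bearing θ₁ = atan2(sin Δλ cos φ₂, cos φ₁ sin φ₂ − sin φ₁ cos φ₂ cos Δλ) = 159.52°
Final bearing θ₂ = (initial bearing from the destination back to the start) + 180° = 172.97°
Δθ = θ₂ − θ₁ = +13.5°

+13.5°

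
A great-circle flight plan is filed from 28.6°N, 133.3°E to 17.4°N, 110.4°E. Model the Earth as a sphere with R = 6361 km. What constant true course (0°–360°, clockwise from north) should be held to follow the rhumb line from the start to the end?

Meridional parts: M(φ₁)=+0.5213, M(φ₂)=+0.3085 → ΔM = -0.2128;  Δλ = -0.3997 rad
tan C = Δλ / ΔM = +1.8780 → C = 241.97°

242.0°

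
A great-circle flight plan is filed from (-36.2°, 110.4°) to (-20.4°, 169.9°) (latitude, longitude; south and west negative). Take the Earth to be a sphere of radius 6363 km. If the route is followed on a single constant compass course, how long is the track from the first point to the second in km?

Rhumb course C = atan2(Δλ, Δψ) with Δψ = ln[tan(π/4+φ₂/2)/tan(π/4+φ₁/2)] = +0.3148, Δλ = +1.0385 → C = 73.14°
d = R·|Δφ| / |cos C| = 6363·0.27576 / 0.29008 = 6049 km

6049 km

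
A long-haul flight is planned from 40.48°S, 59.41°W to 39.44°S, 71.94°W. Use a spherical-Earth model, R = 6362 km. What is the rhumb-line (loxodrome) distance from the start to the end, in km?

1073 km

Rhumb course C = atan2(Δλ, Δψ) with Δψ = ln[tan(π/4+φ₂/2)/tan(π/4+φ₁/2)] = +0.0237, Δλ = -0.2187 → C = 276.18°
d = R·|Δφ| / |cos C| = 6362·0.01815 / 0.10766 = 1073 km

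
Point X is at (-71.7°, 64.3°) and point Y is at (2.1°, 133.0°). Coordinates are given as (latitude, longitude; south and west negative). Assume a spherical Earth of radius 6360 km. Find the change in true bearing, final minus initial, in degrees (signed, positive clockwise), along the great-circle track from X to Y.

At departure: θ₁ = atan2(sin Δλ cos φ₂, cos φ₁ sin φ₂ − sin φ₁ cos φ₂ cos Δλ) = 69.07°
At arrival: θ₂ = atan2(sin Δλ cos φ₁, −cos φ₂ sin φ₁ + sin φ₂ cos φ₁ cos Δλ) = 17.07°
Δθ = θ₂ − θ₁ = -52.0°

-52.0°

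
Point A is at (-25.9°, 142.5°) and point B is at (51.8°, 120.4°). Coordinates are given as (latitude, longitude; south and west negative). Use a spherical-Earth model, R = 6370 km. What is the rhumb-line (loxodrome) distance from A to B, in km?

8909 km

Rhumb course C = atan2(Δλ, Δψ) with Δψ = ln[tan(π/4+φ₂/2)/tan(π/4+φ₁/2)] = +1.5288, Δλ = -0.3857 → C = 345.84°
d = R·|Δφ| / |cos C| = 6370·1.35612 / 0.96961 = 8909 km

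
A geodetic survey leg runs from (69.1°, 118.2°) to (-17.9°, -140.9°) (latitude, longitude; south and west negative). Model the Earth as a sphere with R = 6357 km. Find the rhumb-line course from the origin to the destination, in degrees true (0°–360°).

138.7°

Δψ = ln[tan(π/4+φ₂/2)/tan(π/4+φ₁/2)] = -2.0081
Δλ = +1.7610 rad (taken the short way round)
course = atan2(Δλ, Δψ) = 138.75°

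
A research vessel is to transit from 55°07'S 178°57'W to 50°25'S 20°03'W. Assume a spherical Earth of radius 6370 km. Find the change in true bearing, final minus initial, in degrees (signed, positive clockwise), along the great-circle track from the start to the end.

At departure: θ₁ = atan2(sin Δλ cos φ₂, cos φ₁ sin φ₂ − sin φ₁ cos φ₂ cos Δλ) = 166.12°
At arrival: θ₂ = atan2(sin Δλ cos φ₁, −cos φ₂ sin φ₁ + sin φ₂ cos φ₁ cos Δλ) = 12.43°
Δθ = θ₂ − θ₁ = -153.7°

-153.7°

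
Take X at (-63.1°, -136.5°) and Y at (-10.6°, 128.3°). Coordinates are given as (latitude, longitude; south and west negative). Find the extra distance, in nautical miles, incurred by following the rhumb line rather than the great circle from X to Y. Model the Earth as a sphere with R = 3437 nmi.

Great circle: cos σ = sin φ₁ sin φ₂ + cos φ₁ cos φ₂ cos Δλ,  σ = 1.4467 rad → d_gc = 4972.4 nmi
Rhumb line: Δψ = +1.2446, q = Δφ/Δψ = 0.7362, d_rh = R√(Δφ²+q²Δλ²) = 5253.2 nmi
Excess = 5253.2 − 4972.4 = 280.8 ≈ 281 nmi

281 nmi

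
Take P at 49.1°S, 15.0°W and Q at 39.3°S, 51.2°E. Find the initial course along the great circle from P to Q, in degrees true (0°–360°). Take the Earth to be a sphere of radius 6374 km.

104.2°

θ = atan2( sin Δλ·cos φ₂ ,  cos φ₁ sin φ₂ − sin φ₁ cos φ₂ cos Δλ )
  = atan2(+0.7080, -0.1787) = 104.16°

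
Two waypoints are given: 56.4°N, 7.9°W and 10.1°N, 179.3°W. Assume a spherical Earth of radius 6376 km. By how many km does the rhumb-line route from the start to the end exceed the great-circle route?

3372 km

Great circle: cos σ = sin φ₁ sin φ₂ + cos φ₁ cos φ₂ cos Δλ,  σ = 1.9743 rad → d_gc = 12588.0 km
Rhumb line: Δψ = -1.0204, q = Δφ/Δψ = 0.7919, d_rh = R√(Δφ²+q²Δλ²) = 15959.7 km
Excess = 15959.7 − 12588.0 = 3371.7 ≈ 3372 km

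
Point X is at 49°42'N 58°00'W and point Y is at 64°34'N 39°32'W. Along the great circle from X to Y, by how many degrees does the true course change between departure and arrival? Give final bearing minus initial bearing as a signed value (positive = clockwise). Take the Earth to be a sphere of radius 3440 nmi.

+15.7°

At departure: θ₁ = atan2(sin Δλ cos φ₂, cos φ₁ sin φ₂ − sin φ₁ cos φ₂ cos Δλ) = 26.45°
At arrival: θ₂ = atan2(sin Δλ cos φ₁, −cos φ₂ sin φ₁ + sin φ₂ cos φ₁ cos Δλ) = 42.13°
Δθ = θ₂ − θ₁ = +15.7°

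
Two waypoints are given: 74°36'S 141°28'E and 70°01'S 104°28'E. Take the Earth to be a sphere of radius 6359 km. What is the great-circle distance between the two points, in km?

Haversine: a = sin²(Δφ/2)+cos φ₁ cos φ₂ sin²(Δλ/2) = 0.01074;  σ = 2·atan2(√a,√(1−a))
σ = 11.895° → d = Rσ = 6359·0.20760 = 1320 km

1320 km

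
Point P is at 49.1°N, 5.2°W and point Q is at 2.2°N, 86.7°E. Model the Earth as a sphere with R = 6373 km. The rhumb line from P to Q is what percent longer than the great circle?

Great circle: σ = 1.5635 rad → d_gc = Rσ = 9964.0 km
Rhumb: Δφ = -0.8186, Δλ = +1.6040, Δψ = -0.9481, q = Δφ/Δψ = 0.8634 → d_rh = R√(Δφ²+q²Δλ²) = 10252.2 km
Excess = (10252.2 − 9964.0) / 9964.0 = 288.2 / 9964.0 = 2.89% ≈ 2.9%

2.9%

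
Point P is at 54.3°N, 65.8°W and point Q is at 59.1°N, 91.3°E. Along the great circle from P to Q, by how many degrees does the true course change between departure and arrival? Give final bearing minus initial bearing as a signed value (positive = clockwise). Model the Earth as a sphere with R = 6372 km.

At departure: θ₁ = atan2(sin Δλ cos φ₂, cos φ₁ sin φ₂ − sin φ₁ cos φ₂ cos Δλ) = 12.73°
At arrival: θ₂ = atan2(sin Δλ cos φ₁, −cos φ₂ sin φ₁ + sin φ₂ cos φ₁ cos Δλ) = 165.50°
Δθ = θ₂ − θ₁ = +152.8°

+152.8°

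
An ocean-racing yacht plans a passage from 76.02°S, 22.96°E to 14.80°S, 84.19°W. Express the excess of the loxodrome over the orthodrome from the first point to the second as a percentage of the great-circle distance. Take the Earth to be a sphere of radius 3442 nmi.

9.6%

Great circle: σ = 1.3908 rad → d_gc = Rσ = 4787.2 nmi
Rhumb: Δφ = +1.0685, Δλ = -1.8701, Δψ = +1.8375, q = Δφ/Δψ = 0.5815 → d_rh = R√(Δφ²+q²Δλ²) = 5247.4 nmi
Excess = (5247.4 − 4787.2) / 4787.2 = 460.2 / 4787.2 = 9.61% ≈ 9.6%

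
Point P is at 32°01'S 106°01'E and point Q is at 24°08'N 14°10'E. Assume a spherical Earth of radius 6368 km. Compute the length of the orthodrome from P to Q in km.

cos σ = sin φ₁ sin φ₂ + cos φ₁ cos φ₂ cos Δλ
      = sin(-32.02°)sin(24.13°) + cos(-32.02°)cos(24.13°)cos(-91.85°) = -0.2417
σ = 103.990° → d = Rσ = 6368·1.81496 = 11558 km

11558 km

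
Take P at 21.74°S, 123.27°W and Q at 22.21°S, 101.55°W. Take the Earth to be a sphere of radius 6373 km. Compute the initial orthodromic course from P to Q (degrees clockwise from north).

95.4°

N = sin Δλ·cos φ₂ = +0.3426;  D = cos φ₁ sin φ₂ − sin φ₁ cos φ₂ cos Δλ = -0.0325
initial course = atan2(N, D) = 95.43°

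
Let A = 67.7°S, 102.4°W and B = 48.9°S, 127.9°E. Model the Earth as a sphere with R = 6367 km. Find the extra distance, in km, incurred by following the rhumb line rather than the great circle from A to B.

Great circle: cos σ = sin φ₁ sin φ₂ + cos φ₁ cos φ₂ cos Δλ,  σ = 1.0029 rad → d_gc = 6385.41 km
Rhumb line: Δψ = +0.6429, q = Δφ/Δψ = 0.5104, d_rh = R√(Δφ²+q²Δλ²) = 7646.94 km
Excess = 7646.94 − 6385.41 = 1261.53 ≈ 1262 km

1262 km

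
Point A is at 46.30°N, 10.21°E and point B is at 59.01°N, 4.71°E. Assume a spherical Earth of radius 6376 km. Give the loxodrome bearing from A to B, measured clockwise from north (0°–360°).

345.4°

Meridional parts: M(φ₁)=+0.9138, M(φ₂)=+1.2829 → ΔM = +0.3691;  Δλ = -0.0960 rad
tan C = Δλ / ΔM = -0.2601 → C = 345.42°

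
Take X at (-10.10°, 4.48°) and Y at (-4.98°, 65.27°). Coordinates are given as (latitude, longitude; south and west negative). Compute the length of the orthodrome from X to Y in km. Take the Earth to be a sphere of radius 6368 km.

cos σ = sin φ₁ sin φ₂ + cos φ₁ cos φ₂ cos Δλ
      = sin(-10.10°)sin(-4.98°) + cos(-10.10°)cos(-4.98°)cos(60.79°) = 0.4939
σ = 60.405° → d = Rσ = 6368·1.05427 = 6714 km

6714 km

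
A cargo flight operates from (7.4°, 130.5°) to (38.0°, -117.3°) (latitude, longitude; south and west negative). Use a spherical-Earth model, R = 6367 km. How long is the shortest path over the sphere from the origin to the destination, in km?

cos σ = sin φ₁ sin φ₂ + cos φ₁ cos φ₂ cos Δλ
      = sin(7.40°)sin(38.00°) + cos(7.40°)cos(38.00°)cos(112.20°) = -0.2160
σ = 102.472° → d = Rσ = 6367·1.78848 = 11387 km

11387 km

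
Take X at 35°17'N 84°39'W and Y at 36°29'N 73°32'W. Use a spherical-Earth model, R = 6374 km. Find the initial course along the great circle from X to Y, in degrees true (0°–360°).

θ = atan2( sin Δλ·cos φ₂ ,  cos φ₁ sin φ₂ − sin φ₁ cos φ₂ cos Δλ )
  = atan2(+0.1550, +0.0297) = 79.17°

79.2°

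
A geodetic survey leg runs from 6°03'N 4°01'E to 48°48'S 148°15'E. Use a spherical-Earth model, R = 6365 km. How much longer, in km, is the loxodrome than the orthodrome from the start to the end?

1223 km

Great circle: cos σ = sin φ₁ sin φ₂ + cos φ₁ cos φ₂ cos Δλ,  σ = 2.2279 rad → d_gc = 14180.3 km
Rhumb line: Δψ = -1.0843, q = Δφ/Δψ = 0.8829, d_rh = R√(Δφ²+q²Δλ²) = 15403.0 km
Excess = 15403.0 − 14180.3 = 1222.7 ≈ 1223 km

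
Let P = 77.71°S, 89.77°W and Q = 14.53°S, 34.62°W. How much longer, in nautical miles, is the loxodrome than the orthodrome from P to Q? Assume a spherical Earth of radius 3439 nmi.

Great circle: cos σ = sin φ₁ sin φ₂ + cos φ₁ cos φ₂ cos Δλ,  σ = 1.1994 rad → d_gc = 4124.9 nmi
Rhumb line: Δψ = +1.9724, q = Δφ/Δψ = 0.5591, d_rh = R√(Δφ²+q²Δλ²) = 4219.7 nmi
Excess = 4219.7 − 4124.9 = 94.8 ≈ 95 nmi

95 nmi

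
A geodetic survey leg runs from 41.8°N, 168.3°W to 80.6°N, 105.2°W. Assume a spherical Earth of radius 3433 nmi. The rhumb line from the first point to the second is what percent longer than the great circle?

3.9%

Great circle: σ = 0.7775 rad → d_gc = Rσ = 2669.2 nmi
Rhumb: Δφ = +0.6772, Δλ = +1.1013, Δψ = +1.6939, q = Δφ/Δψ = 0.3998 → d_rh = R√(Δφ²+q²Δλ²) = 2772.9 nmi
Excess = (2772.9 − 2669.2) / 2669.2 = 103.7 / 2669.2 = 3.89% ≈ 3.9%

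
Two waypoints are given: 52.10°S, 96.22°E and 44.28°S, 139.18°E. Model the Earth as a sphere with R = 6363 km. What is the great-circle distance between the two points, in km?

3245 km

cos σ = sin φ₁ sin φ₂ + cos φ₁ cos φ₂ cos Δλ
      = sin(-52.10°)sin(-44.28°) + cos(-52.10°)cos(-44.28°)cos(42.96°) = 0.8728
σ = 29.219° → d = Rσ = 6363·0.50996 = 3245 km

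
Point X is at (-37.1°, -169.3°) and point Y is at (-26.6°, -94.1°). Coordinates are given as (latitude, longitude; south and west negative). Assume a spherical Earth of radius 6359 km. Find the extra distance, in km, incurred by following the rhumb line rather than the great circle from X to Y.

163 km

Great circle: cos σ = sin φ₁ sin φ₂ + cos φ₁ cos φ₂ cos Δλ,  σ = 1.1015 rad → d_gc = 7004.4 km
Rhumb line: Δψ = +0.2163, q = Δφ/Δψ = 0.8473, d_rh = R√(Δφ²+q²Δλ²) = 7167.2 km
Excess = 7167.2 − 7004.4 = 162.8 ≈ 163 km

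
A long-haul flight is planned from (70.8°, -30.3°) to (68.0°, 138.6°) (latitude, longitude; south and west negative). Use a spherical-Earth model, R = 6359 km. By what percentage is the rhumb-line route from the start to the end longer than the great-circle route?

Great circle: σ = 0.7156 rad → d_gc = Rσ = 4550.3 km
Rhumb: Δφ = -0.0489, Δλ = +2.9479, Δψ = -0.1391, q = Δφ/Δψ = 0.3513 → d_rh = R√(Δφ²+q²Δλ²) = 6592.8 km
Excess = (6592.8 − 4550.3) / 4550.3 = 2042.5 / 4550.3 = 44.89% ≈ 44.9%

44.9%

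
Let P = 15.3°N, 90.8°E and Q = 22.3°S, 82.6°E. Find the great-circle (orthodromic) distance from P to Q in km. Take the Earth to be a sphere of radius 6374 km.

cos σ = sin φ₁ sin φ₂ + cos φ₁ cos φ₂ cos Δλ
      = sin(15.30°)sin(-22.30°) + cos(15.30°)cos(-22.30°)cos(-8.20°) = 0.7832
σ = 38.449° → d = Rσ = 6374·0.67106 = 4277 km

4277 km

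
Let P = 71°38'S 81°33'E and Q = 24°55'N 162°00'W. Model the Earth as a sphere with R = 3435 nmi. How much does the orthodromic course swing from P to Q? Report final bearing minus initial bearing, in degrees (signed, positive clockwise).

At departure: θ₁ = atan2(sin Δλ cos φ₂, cos φ₁ sin φ₂ − sin φ₁ cos φ₂ cos Δλ) = 107.15°
At arrival: θ₂ = atan2(sin Δλ cos φ₁, −cos φ₂ sin φ₁ + sin φ₂ cos φ₁ cos Δλ) = 19.39°
Δθ = θ₂ − θ₁ = -87.8°

-87.8°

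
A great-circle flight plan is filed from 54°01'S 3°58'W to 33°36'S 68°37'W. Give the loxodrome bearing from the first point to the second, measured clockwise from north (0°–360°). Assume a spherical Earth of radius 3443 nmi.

Meridional parts: M(φ₁)=-1.1247, M(φ₂)=-0.6233 → ΔM = +0.5014;  Δλ = -1.1284 rad
tan C = Δλ / ΔM = -2.2503 → C = 293.96°

294.0°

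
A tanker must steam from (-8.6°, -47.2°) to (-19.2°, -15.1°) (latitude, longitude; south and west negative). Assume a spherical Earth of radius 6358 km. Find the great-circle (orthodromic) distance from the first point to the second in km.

Haversine: a = sin²(Δφ/2)+cos φ₁ cos φ₂ sin²(Δλ/2) = 0.07991;  σ = 2·atan2(√a,√(1−a))
σ = 32.840° → d = Rσ = 6358·0.57317 = 3644 km

3644 km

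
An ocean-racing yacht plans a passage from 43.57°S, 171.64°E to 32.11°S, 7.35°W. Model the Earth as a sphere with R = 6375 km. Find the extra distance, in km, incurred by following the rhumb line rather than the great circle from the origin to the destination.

4115 km

Great circle: cos σ = sin φ₁ sin φ₂ + cos φ₁ cos φ₂ cos Δλ,  σ = 1.8206 rad → d_gc = 11606.5 km
Rhumb line: Δψ = +0.2542, q = Δφ/Δψ = 0.7868, d_rh = R√(Δφ²+q²Δλ²) = 15721.4 km
Excess = 15721.4 − 11606.5 = 4114.9 ≈ 4115 km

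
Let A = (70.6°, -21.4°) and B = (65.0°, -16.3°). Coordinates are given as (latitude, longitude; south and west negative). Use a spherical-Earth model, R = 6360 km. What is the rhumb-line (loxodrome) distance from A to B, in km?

Rhumb course C = atan2(Δλ, Δψ) with Δψ = ln[tan(π/4+φ₂/2)/tan(π/4+φ₁/2)] = -0.2600, Δλ = +0.0890 → C = 161.10°
d = R·|Δφ| / |cos C| = 6360·0.09774 / 0.94610 = 657 km

657 km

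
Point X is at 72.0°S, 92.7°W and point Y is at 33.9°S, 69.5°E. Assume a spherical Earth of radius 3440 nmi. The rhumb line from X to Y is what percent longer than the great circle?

31.8%

Great circle: σ = 1.2805 rad → d_gc = Rσ = 4404.9 nmi
Rhumb: Δφ = +0.6650, Δλ = +2.8309, Δψ = +1.2132, q = Δφ/Δψ = 0.5481 → d_rh = R√(Δφ²+q²Δλ²) = 5807.3 nmi
Excess = (5807.3 − 4404.9) / 4404.9 = 1402.4 / 4404.9 = 31.84% ≈ 31.8%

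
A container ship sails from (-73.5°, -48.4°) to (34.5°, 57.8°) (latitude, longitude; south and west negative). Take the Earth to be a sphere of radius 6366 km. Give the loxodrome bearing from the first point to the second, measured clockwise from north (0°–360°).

35.8°

Meridional parts: M(φ₁)=-1.9311, M(φ₂)=+0.6422 → ΔM = +2.5733;  Δλ = +1.8535 rad
tan C = Δλ / ΔM = +0.7203 → C = 35.77°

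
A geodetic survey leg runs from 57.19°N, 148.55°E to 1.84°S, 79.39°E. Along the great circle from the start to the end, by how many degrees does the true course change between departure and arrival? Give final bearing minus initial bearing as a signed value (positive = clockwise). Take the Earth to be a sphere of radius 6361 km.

-40.4°

At departure: θ₁ = atan2(sin Δλ cos φ₂, cos φ₁ sin φ₂ − sin φ₁ cos φ₂ cos Δλ) = 251.30°
At arrival: θ₂ = atan2(sin Δλ cos φ₁, −cos φ₂ sin φ₁ + sin φ₂ cos φ₁ cos Δλ) = 210.90°
Δθ = θ₂ − θ₁ = -40.4°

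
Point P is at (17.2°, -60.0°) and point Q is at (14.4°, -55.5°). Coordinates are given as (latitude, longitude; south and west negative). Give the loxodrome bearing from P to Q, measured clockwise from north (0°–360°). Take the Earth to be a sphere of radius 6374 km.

Δψ = ln[tan(π/4+φ₂/2)/tan(π/4+φ₁/2)] = -0.0508
Δλ = +0.0785 rad (taken the short way round)
course = atan2(Δλ, Δψ) = 122.89°

122.9°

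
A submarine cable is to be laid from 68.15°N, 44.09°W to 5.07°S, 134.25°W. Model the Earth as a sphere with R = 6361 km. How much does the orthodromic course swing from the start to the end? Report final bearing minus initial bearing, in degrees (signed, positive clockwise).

-66.3°

At departure: θ₁ = atan2(sin Δλ cos φ₂, cos φ₁ sin φ₂ − sin φ₁ cos φ₂ cos Δλ) = 268.26°
At arrival: θ₂ = atan2(sin Δλ cos φ₁, −cos φ₂ sin φ₁ + sin φ₂ cos φ₁ cos Δλ) = 201.93°
Δθ = θ₂ − θ₁ = -66.3°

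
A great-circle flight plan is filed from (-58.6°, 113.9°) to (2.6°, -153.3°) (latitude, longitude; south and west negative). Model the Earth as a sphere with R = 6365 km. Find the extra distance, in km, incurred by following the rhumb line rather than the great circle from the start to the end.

382 km

Great circle: cos σ = sin φ₁ sin φ₂ + cos φ₁ cos φ₂ cos Δλ,  σ = 1.6350 rad → d_gc = 10406.7 km
Rhumb line: Δψ = +1.3145, q = Δφ/Δψ = 0.8126, d_rh = R√(Δφ²+q²Δλ²) = 10788.9 km
Excess = 10788.9 − 10406.7 = 382.2 ≈ 382 km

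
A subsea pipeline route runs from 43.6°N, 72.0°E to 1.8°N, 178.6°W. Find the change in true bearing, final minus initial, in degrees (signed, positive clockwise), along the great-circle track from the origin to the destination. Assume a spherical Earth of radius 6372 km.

+60.5°

At departure: θ₁ = atan2(sin Δλ cos φ₂, cos φ₁ sin φ₂ − sin φ₁ cos φ₂ cos Δλ) = 75.05°
At arrival: θ₂ = atan2(sin Δλ cos φ₁, −cos φ₂ sin φ₁ + sin φ₂ cos φ₁ cos Δλ) = 135.57°
Δθ = θ₂ − θ₁ = +60.5°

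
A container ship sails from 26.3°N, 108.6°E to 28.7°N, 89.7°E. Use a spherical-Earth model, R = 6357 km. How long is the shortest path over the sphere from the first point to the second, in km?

1877 km

Haversine: a = sin²(Δφ/2)+cos φ₁ cos φ₂ sin²(Δλ/2) = 0.02164;  σ = 2·atan2(√a,√(1−a))
σ = 16.917° → d = Rσ = 6357·0.29526 = 1877 km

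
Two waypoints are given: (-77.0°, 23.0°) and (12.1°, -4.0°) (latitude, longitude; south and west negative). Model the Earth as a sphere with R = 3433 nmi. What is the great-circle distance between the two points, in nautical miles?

Haversine: a = sin²(Δφ/2)+cos φ₁ cos φ₂ sin²(Δλ/2) = 0.50413;  σ = 2·atan2(√a,√(1−a))
σ = 90.474° → d = Rσ = 3433·1.57906 = 5421 nmi

5421 nmi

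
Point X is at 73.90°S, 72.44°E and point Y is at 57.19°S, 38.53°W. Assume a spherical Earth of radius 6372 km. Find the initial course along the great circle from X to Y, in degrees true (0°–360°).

230.3°

θ = atan2( sin Δλ·cos φ₂ ,  cos φ₁ sin φ₂ − sin φ₁ cos φ₂ cos Δλ )
  = atan2(-0.5060, -0.4194) = 230.35°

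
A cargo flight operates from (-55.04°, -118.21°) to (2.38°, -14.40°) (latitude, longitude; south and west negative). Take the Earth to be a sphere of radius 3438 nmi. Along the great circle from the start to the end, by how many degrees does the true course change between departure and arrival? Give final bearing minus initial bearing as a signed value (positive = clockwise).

Initial bearing θ₁ = atan2(sin Δλ cos φ₂, cos φ₁ sin φ₂ − sin φ₁ cos φ₂ cos Δλ) = 100.03°
Final bearing θ₂ = (initial bearing from the destination back to the start) + 180° = 34.38°
Δθ = θ₂ − θ₁ = -65.6°

-65.6°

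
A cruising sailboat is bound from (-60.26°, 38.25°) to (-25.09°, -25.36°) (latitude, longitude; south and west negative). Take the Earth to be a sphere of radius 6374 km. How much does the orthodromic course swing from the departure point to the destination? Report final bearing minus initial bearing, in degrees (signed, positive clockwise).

Initial bearing θ₁ = atan2(sin Δλ cos φ₂, cos φ₁ sin φ₂ − sin φ₁ cos φ₂ cos Δλ) = 279.73°
Final bearing θ₂ = (initial bearing from the destination back to the start) + 180° = 327.33°
Δθ = θ₂ − θ₁ = +47.6°

+47.6°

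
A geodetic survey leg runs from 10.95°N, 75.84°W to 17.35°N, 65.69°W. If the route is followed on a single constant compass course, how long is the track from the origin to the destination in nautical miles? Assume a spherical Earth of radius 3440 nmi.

705 nmi

Δψ = ln[tan(π/4+φ₂/2)/tan(π/4+φ₁/2)] = +0.1153;  Δφ = +0.1117 rad,  Δλ = +0.1772 rad
q = Δφ/Δψ = 0.9691
d = R·√(Δφ² + q²Δλ²) = 3440·0.20482 = 705 nmi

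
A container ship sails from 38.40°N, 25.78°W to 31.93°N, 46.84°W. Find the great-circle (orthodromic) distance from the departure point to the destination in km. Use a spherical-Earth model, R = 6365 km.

cos σ = sin φ₁ sin φ₂ + cos φ₁ cos φ₂ cos Δλ
      = sin(38.40°)sin(31.93°) + cos(38.40°)cos(31.93°)cos(-21.06°) = 0.9492
σ = 18.340° → d = Rσ = 6365·0.32010 = 2037 km

2037 km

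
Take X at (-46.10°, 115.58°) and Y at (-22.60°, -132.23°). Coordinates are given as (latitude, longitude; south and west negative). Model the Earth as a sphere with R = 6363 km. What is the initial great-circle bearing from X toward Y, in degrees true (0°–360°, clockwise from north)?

121.2°

N = sin Δλ·cos φ₂ = +0.8548;  D = cos φ₁ sin φ₂ − sin φ₁ cos φ₂ cos Δλ = -0.5177
initial course = atan2(N, D) = 121.20°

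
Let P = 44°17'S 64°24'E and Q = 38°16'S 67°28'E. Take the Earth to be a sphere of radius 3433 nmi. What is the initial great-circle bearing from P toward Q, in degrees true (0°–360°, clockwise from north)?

θ = atan2( sin Δλ·cos φ₂ ,  cos φ₁ sin φ₂ − sin φ₁ cos φ₂ cos Δλ )
  = atan2(+0.0420, +0.1040) = 21.99°

22.0°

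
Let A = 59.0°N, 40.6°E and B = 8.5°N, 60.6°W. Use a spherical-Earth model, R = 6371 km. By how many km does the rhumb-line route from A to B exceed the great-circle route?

565 km

Great circle: cos σ = sin φ₁ sin φ₂ + cos φ₁ cos φ₂ cos Δλ,  σ = 1.5430 rad → d_gc = 9830.7 km
Rhumb line: Δψ = -1.1337, q = Δφ/Δψ = 0.7775, d_rh = R√(Δφ²+q²Δλ²) = 10395.9 km
Excess = 10395.9 − 9830.7 = 565.2 ≈ 565 km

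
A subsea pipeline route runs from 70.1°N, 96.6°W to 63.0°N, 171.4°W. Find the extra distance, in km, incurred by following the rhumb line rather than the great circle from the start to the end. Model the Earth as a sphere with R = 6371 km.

Great circle: cos σ = sin φ₁ sin φ₂ + cos φ₁ cos φ₂ cos Δλ,  σ = 0.4985 rad → d_gc = 3175.7 km
Rhumb line: Δψ = -0.3137, q = Δφ/Δψ = 0.3950, d_rh = R√(Δφ²+q²Δλ²) = 3378.6 km
Excess = 3378.6 − 3175.7 = 202.9 ≈ 203 km

203 km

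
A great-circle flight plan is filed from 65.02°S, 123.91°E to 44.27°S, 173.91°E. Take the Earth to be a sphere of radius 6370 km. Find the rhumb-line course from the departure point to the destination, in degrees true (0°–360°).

53.6°

Meridional parts: M(φ₁)=-1.5073, M(φ₂)=-0.8635 → ΔM = +0.6438;  Δλ = +0.8727 rad
tan C = Δλ / ΔM = +1.3555 → C = 53.58°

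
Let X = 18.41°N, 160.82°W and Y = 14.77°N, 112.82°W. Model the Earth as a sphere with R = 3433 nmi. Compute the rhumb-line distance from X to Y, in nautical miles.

2764 nmi

Rhumb course C = atan2(Δλ, Δψ) with Δψ = ln[tan(π/4+φ₂/2)/tan(π/4+φ₁/2)] = -0.0663, Δλ = +0.8378 → C = 94.53°
d = R·|Δφ| / |cos C| = 3433·0.06353 / 0.07890 = 2764 nmi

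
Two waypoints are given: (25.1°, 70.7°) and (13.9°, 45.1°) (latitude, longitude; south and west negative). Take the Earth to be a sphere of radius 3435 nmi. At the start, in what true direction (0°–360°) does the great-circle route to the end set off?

249.9°

N = sin Δλ·cos φ₂ = -0.4194;  D = cos φ₁ sin φ₂ − sin φ₁ cos φ₂ cos Δλ = -0.1538
initial course = atan2(N, D) = 249.86°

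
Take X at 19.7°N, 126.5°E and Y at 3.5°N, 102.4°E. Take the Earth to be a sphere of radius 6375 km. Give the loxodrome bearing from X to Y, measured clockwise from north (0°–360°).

Δψ = ln[tan(π/4+φ₂/2)/tan(π/4+φ₁/2)] = -0.2897
Δλ = -0.4206 rad (taken the short way round)
course = atan2(Δλ, Δψ) = 235.44°

235.4°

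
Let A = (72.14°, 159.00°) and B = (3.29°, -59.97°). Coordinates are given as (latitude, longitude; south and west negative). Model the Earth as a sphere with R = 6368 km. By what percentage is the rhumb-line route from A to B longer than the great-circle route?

16.3%

Great circle: σ = 1.7553 rad → d_gc = Rσ = 11177.6 km
Rhumb: Δφ = -1.2017, Δλ = +2.4614, Δψ = -1.7932, q = Δφ/Δψ = 0.6701 → d_rh = R√(Δφ²+q²Δλ²) = 12995.5 km
Excess = (12995.5 − 11177.6) / 11177.6 = 1817.9 / 11177.6 = 16.26% ≈ 16.3%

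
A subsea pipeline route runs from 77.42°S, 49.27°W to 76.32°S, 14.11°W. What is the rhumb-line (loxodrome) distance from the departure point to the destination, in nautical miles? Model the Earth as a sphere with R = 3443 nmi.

Rhumb course C = atan2(Δλ, Δψ) with Δψ = ln[tan(π/4+φ₂/2)/tan(π/4+φ₁/2)] = +0.0846, Δλ = +0.6137 → C = 82.15°
d = R·|Δφ| / |cos C| = 3443·0.01920 / 0.13651 = 484 nmi

484 nmi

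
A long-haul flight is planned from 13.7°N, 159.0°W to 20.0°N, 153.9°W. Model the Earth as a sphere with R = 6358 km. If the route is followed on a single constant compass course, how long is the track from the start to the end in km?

884 km

Δψ = ln[tan(π/4+φ₂/2)/tan(π/4+φ₁/2)] = +0.1150;  Δφ = +0.1100 rad,  Δλ = +0.0890 rad
q = Δφ/Δψ = 0.9565
d = R·√(Δφ² + q²Δλ²) = 6358·0.13906 = 884 km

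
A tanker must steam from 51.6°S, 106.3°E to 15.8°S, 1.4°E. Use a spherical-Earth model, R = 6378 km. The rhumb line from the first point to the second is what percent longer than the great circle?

6.0%

Great circle: σ = 1.5111 rad → d_gc = Rσ = 9637.5 km
Rhumb: Δφ = +0.6248, Δλ = -1.8309, Δψ = +0.7755, q = Δφ/Δψ = 0.8057 → d_rh = R√(Δφ²+q²Δλ²) = 10217.1 km
Excess = (10217.1 − 9637.5) / 9637.5 = 579.6 / 9637.5 = 6.01% ≈ 6.0%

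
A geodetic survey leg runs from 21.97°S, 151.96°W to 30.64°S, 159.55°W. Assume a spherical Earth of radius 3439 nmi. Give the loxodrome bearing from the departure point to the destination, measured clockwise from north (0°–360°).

Δψ = ln[tan(π/4+φ₂/2)/tan(π/4+φ₁/2)] = -0.1690
Δλ = -0.1325 rad (taken the short way round)
course = atan2(Δλ, Δψ) = 218.08°

218.1°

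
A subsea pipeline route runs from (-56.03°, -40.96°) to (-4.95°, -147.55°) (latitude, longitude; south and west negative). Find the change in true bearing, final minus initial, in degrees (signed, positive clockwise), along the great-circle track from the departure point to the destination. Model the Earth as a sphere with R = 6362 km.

At departure: θ₁ = atan2(sin Δλ cos φ₂, cos φ₁ sin φ₂ − sin φ₁ cos φ₂ cos Δλ) = 253.43°
At arrival: θ₂ = atan2(sin Δλ cos φ₁, −cos φ₂ sin φ₁ + sin φ₂ cos φ₁ cos Δλ) = 327.48°
Δθ = θ₂ − θ₁ = +74.1°

+74.1°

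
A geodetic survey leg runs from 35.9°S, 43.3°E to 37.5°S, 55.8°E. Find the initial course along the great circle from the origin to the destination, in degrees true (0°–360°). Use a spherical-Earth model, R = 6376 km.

N = sin Δλ·cos φ₂ = +0.1717;  D = cos φ₁ sin φ₂ − sin φ₁ cos φ₂ cos Δλ = -0.0389
initial course = atan2(N, D) = 102.78°

102.8°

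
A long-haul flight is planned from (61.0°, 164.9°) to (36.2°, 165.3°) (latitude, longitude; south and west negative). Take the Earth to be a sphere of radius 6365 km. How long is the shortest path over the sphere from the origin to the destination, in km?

cos σ = sin φ₁ sin φ₂ + cos φ₁ cos φ₂ cos Δλ
      = sin(61.00°)sin(36.20°) + cos(61.00°)cos(36.20°)cos(0.40°) = 0.9078
σ = 24.801° → d = Rσ = 6365·0.43286 = 2755 km

2755 km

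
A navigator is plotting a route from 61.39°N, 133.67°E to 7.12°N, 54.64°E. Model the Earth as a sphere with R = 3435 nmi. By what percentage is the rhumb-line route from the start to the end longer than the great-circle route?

Great circle: σ = 1.3702 rad → d_gc = Rσ = 4706.7 nmi
Rhumb: Δφ = -0.9472, Δλ = -1.3793, Δψ = -1.2419, q = Δφ/Δψ = 0.7627 → d_rh = R√(Δφ²+q²Δλ²) = 4862.5 nmi
Excess = (4862.5 − 4706.7) / 4706.7 = 155.8 / 4706.7 = 3.31% ≈ 3.3%

3.3%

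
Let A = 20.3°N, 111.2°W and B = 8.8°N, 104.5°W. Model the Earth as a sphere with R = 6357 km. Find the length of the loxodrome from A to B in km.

Rhumb course C = atan2(Δλ, Δψ) with Δψ = ln[tan(π/4+φ₂/2)/tan(π/4+φ₁/2)] = -0.2078, Δλ = +0.1169 → C = 150.63°
d = R·|Δφ| / |cos C| = 6357·0.20071 / 0.87145 = 1464 km

1464 km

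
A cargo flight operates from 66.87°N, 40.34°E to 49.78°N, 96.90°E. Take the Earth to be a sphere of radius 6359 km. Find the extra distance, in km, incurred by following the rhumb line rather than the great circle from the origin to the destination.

Great circle: cos σ = sin φ₁ sin φ₂ + cos φ₁ cos φ₂ cos Δλ,  σ = 0.5699 rad → d_gc = 3623.8 km
Rhumb line: Δψ = -0.5818, q = Δφ/Δψ = 0.5127, d_rh = R√(Δφ²+q²Δλ²) = 3735.6 km
Excess = 3735.6 − 3623.8 = 111.8 ≈ 112 km

112 km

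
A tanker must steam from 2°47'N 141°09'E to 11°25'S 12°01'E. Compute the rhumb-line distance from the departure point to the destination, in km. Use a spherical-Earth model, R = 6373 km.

14373 km

Δψ = ln[tan(π/4+φ₂/2)/tan(π/4+φ₁/2)] = -0.2492;  Δφ = -0.2478 rad,  Δλ = -2.2538 rad
q = Δφ/Δψ = 0.9946
d = R·√(Δφ² + q²Δλ²) = 6373·2.25524 = 14373 km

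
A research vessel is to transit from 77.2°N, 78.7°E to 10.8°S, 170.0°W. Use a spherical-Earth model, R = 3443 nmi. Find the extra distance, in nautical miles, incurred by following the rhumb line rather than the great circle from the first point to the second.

509 nmi

Great circle: cos σ = sin φ₁ sin φ₂ + cos φ₁ cos φ₂ cos Δλ,  σ = 1.8357 rad → d_gc = 6320.2 nmi
Rhumb line: Δψ = -2.3774, q = Δφ/Δψ = 0.6460, d_rh = R√(Δφ²+q²Δλ²) = 6828.9 nmi
Excess = 6828.9 − 6320.2 = 508.7 ≈ 509 nmi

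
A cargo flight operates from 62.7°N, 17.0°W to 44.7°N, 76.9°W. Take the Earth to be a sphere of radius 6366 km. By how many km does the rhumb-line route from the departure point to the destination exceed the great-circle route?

Great circle: cos σ = sin φ₁ sin φ₂ + cos φ₁ cos φ₂ cos Δλ,  σ = 0.6624 rad → d_gc = 4216.6 km
Rhumb line: Δψ = -0.5413, q = Δφ/Δψ = 0.5804, d_rh = R√(Δφ²+q²Δλ²) = 4349.5 km
Excess = 4349.5 − 4216.6 = 132.9 ≈ 133 km

133 km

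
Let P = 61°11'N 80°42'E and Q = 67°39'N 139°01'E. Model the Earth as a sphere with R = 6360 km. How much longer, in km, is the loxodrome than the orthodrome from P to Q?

Great circle: cos σ = sin φ₁ sin φ₂ + cos φ₁ cos φ₂ cos Δλ,  σ = 0.4356 rad → d_gc = 2770.4 km
Rhumb line: Δψ = +0.2627, q = Δφ/Δψ = 0.4296, d_rh = R√(Δφ²+q²Δλ²) = 2872.0 km
Excess = 2872.0 − 2770.4 = 101.6 ≈ 102 km

102 km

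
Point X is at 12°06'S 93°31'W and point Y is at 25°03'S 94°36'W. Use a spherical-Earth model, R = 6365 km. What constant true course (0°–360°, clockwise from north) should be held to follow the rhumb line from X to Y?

Meridional parts: M(φ₁)=-0.2128, M(φ₂)=-0.4518 → ΔM = -0.2391;  Δλ = -0.0189 rad
tan C = Δλ / ΔM = +0.0791 → C = 184.52°

184.5°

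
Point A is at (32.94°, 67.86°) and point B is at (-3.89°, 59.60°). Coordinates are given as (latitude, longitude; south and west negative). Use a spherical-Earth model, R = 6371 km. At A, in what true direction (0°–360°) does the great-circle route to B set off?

193.6°

N = sin Δλ·cos φ₂ = -0.1433;  D = cos φ₁ sin φ₂ − sin φ₁ cos φ₂ cos Δλ = -0.5938
initial course = atan2(N, D) = 193.57°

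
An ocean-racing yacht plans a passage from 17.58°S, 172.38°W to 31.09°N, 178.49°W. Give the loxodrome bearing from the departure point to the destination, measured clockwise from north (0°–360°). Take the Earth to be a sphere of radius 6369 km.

353.1°

Δψ = ln[tan(π/4+φ₂/2)/tan(π/4+φ₁/2)] = +0.8832
Δλ = -0.1066 rad (taken the short way round)
course = atan2(Δλ, Δψ) = 353.11°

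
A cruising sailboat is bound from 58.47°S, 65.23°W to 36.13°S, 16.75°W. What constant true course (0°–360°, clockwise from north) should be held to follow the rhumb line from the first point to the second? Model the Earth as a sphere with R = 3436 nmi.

Δψ = ln[tan(π/4+φ₂/2)/tan(π/4+φ₁/2)] = +0.5877
Δλ = +0.8461 rad (taken the short way round)
course = atan2(Δλ, Δψ) = 55.22°

55.2°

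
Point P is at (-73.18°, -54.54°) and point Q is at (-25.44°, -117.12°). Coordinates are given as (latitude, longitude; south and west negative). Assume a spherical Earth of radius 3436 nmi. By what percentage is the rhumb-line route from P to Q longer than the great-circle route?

3.2%

Great circle: σ = 1.0104 rad → d_gc = Rσ = 3471.7 nmi
Rhumb: Δφ = +0.8332, Δλ = -1.0922, Δψ = +1.4522, q = Δφ/Δψ = 0.5738 → d_rh = R√(Δφ²+q²Δλ²) = 3582.3 nmi
Excess = (3582.3 − 3471.7) / 3471.7 = 110.6 / 3471.7 = 3.19% ≈ 3.2%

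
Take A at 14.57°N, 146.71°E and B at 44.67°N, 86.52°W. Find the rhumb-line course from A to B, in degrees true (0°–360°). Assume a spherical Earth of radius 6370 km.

Meridional parts: M(φ₁)=+0.2571, M(φ₂)=+0.8733 → ΔM = +0.6162;  Δλ = +2.2126 rad
tan C = Δλ / ΔM = +3.5908 → C = 74.44°

74.4°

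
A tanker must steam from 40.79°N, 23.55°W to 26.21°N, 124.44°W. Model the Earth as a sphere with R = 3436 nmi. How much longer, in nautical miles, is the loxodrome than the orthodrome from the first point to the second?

251 nmi

Great circle: cos σ = sin φ₁ sin φ₂ + cos φ₁ cos φ₂ cos Δλ,  σ = 1.4099 rad → d_gc = 4844.4 nmi
Rhumb line: Δψ = -0.3067, q = Δφ/Δψ = 0.8296, d_rh = R√(Δφ²+q²Δλ²) = 5095.2 nmi
Excess = 5095.2 − 4844.4 = 250.8 ≈ 251 nmi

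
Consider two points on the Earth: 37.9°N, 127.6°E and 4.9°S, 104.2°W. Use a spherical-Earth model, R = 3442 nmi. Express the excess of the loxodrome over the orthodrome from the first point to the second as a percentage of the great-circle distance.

Great circle: σ = 2.1396 rad → d_gc = Rσ = 7364.7 nmi
Rhumb: Δφ = -0.7470, Δλ = +2.2375, Δψ = -0.8014, q = Δφ/Δψ = 0.9321 → d_rh = R√(Δφ²+q²Δλ²) = 7625.3 nmi
Excess = (7625.3 − 7364.7) / 7364.7 = 260.6 / 7364.7 = 3.54% ≈ 3.5%

3.5%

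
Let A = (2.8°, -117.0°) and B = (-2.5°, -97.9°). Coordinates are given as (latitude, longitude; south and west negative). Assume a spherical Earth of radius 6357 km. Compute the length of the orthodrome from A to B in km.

2198 km

Haversine: a = sin²(Δφ/2)+cos φ₁ cos φ₂ sin²(Δλ/2) = 0.02960;  σ = 2·atan2(√a,√(1−a))
σ = 19.815° → d = Rσ = 6357·0.34584 = 2198 km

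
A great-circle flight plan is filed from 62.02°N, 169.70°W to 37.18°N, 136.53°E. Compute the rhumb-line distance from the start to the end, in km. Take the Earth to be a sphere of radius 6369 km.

Δψ = ln[tan(π/4+φ₂/2)/tan(π/4+φ₁/2)] = -0.6898;  Δφ = -0.4335 rad,  Δλ = -0.9385 rad
q = Δφ/Δψ = 0.6285
d = R·√(Δφ² + q²Δλ²) = 6369·0.73202 = 4662 km

4662 km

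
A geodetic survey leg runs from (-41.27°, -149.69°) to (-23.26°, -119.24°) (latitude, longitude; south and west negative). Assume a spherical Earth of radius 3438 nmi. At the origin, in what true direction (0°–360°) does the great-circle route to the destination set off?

θ = atan2( sin Δλ·cos φ₂ ,  cos φ₁ sin φ₂ − sin φ₁ cos φ₂ cos Δλ )
  = atan2(+0.4656, +0.2256) = 64.15°

64.1°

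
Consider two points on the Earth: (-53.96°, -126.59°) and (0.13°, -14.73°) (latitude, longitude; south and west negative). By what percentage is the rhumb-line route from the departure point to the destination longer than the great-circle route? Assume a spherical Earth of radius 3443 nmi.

Great circle: σ = 1.7935 rad → d_gc = Rσ = 6175.1 nmi
Rhumb: Δφ = +0.9440, Δλ = +1.9523, Δψ = +1.1253, q = Δφ/Δψ = 0.8390 → d_rh = R√(Δφ²+q²Δλ²) = 6509.0 nmi
Excess = (6509.0 − 6175.1) / 6175.1 = 333.9 / 6175.1 = 5.41% ≈ 5.4%

5.4%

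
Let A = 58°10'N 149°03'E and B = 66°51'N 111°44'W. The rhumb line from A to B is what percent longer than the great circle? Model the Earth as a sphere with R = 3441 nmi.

Great circle: σ = 0.7258 rad → d_gc = Rσ = 2497.5 nmi
Rhumb: Δφ = +0.1516, Δλ = +1.7317, Δψ = +0.3310, q = Δφ/Δψ = 0.4579 → d_rh = R√(Δφ²+q²Δλ²) = 2777.8 nmi
Excess = (2777.8 − 2497.5) / 2497.5 = 280.3 / 2497.5 = 11.22% ≈ 11.2%

11.2%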